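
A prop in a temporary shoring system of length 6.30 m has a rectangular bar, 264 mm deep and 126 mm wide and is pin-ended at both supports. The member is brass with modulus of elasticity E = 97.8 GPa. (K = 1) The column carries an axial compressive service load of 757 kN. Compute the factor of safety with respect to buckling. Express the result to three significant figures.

n ≈ 1.41

Buckling occurs about the weak axis: I_min = h·b³/12 with b = 126 mm (the shorter side).
I_min = 264×126³/12 = 4.401×10^7 mm⁴
I = 4.401×10^7 mm⁴ = 4.401×10^-5 m⁴
Effective length L_e = K·L = 1 × 6.30 = 6.300 m
P_cr = π²EI / L_e² = π² × 97.8×10⁹ × 4.401×10^-5 / 6.300² = 1.070×10^6 N
Factor of safety n = P_cr / P = 1070.3 / 757 = 1.41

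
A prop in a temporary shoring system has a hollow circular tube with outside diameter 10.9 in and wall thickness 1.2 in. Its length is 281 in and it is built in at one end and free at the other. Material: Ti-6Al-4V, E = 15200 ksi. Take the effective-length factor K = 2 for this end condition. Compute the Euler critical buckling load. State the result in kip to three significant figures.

P_cr ≈ 207 kip

Inner diameter d_i = 10.9 − 2×1.2 = 8.500 in
I = π(d_o⁴ − d_i⁴)/64 = π(10.9⁴ − 8.500⁴)/64 = 436.7 in⁴
Effective length L_e = K·L = 2 × 281 = 562.0 in
P_cr = π²EI / L_e² = π² × 15200×10³ × 436.7 / 562.0² = 2.074×10^5 lb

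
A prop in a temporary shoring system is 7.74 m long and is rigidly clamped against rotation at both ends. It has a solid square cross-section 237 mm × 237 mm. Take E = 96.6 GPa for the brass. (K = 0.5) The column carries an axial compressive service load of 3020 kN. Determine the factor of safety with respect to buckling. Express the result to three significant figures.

I = a⁴/12 = 237⁴/12 = 2.629×10^8 mm⁴
I = 2.629×10^8 mm⁴ = 2.629×10^-4 m⁴
Effective length L_e = K·L = 0.5 × 7.74 = 3.870 m
P_cr = π²EI / L_e² = π² × 96.6×10⁹ × 2.629×10^-4 / 3.870² = 1.674×10^7 N
Factor of safety n = P_cr / P = 16737 / 3020 = 5.54

n ≈ 5.54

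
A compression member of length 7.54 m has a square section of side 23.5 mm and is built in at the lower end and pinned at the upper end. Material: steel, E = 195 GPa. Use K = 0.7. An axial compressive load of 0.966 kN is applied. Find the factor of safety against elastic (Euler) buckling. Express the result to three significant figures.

I = a⁴/12 = 23.5⁴/12 = 2.542×10^4 mm⁴
I = 2.542×10^4 mm⁴ = 2.542×10^-8 m⁴
Effective length L_e = K·L = 0.7 × 7.54 = 5.278 m
P_cr = π²EI / L_e² = π² × 195×10⁹ × 2.542×10^-8 / 5.278² = 1.756×10^3 N
Factor of safety n = P_cr / P = 1.7558 / 0.966 = 1.82

n ≈ 1.82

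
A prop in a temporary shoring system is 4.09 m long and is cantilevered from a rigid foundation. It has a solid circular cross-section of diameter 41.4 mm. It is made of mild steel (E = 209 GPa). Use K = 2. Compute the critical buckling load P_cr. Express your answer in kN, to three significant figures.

P_cr ≈ 4.45 kN

I = πd⁴/64 = π×41.4⁴/64 = 1.442×10^5 mm⁴
I = 1.442×10^5 mm⁴ = 1.442×10^-7 m⁴
Effective length L_e = K·L = 2 × 4.09 = 8.180 m
P_cr = π²EI / L_e² = π² × 209×10⁹ × 1.442×10^-7 / 8.180² = 4.445×10^3 N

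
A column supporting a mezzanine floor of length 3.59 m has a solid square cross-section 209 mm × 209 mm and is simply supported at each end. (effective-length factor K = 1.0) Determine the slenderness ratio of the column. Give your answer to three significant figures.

λ ≈ 59.5

I = a⁴/12 = 209⁴/12 = 1.590×10^8 mm⁴
A = 4.368×10^4 mm²;  r_min = √(I/A) = √(1.590×10^8/4.368×10^4) = 60.33 mm
L_e = K·L = 1 × 3.59 m = 3.590 m = 3590.0 mm
λ = L_e / r_min = 3590.0 / 60.33 = 59.5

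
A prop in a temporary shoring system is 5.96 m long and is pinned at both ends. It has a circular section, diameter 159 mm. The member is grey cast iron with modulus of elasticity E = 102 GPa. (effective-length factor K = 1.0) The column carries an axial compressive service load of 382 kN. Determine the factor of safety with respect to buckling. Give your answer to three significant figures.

n ≈ 2.33

I = πd⁴/64 = π×159⁴/64 = 3.137×10^7 mm⁴
I = 3.137×10^7 mm⁴ = 3.137×10^-5 m⁴
Effective length L_e = K·L = 1 × 5.96 = 5.960 m
P_cr = π²EI / L_e² = π² × 102×10⁹ × 3.137×10^-5 / 5.960² = 8.891×10^5 N
Factor of safety n = P_cr / P = 889.13 / 382 = 2.33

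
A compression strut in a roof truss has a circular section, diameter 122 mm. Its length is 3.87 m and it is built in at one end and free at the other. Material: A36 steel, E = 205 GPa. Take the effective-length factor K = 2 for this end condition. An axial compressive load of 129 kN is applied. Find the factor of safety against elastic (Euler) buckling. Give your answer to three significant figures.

n ≈ 2.85

I = πd⁴/64 = π×122⁴/64 = 1.087×10^7 mm⁴
I = 1.087×10^7 mm⁴ = 1.087×10^-5 m⁴
Effective length L_e = K·L = 2 × 3.87 = 7.740 m
P_cr = π²EI / L_e² = π² × 205×10⁹ × 1.087×10^-5 / 7.740² = 3.673×10^5 N
Factor of safety n = P_cr / P = 367.27 / 129 = 2.85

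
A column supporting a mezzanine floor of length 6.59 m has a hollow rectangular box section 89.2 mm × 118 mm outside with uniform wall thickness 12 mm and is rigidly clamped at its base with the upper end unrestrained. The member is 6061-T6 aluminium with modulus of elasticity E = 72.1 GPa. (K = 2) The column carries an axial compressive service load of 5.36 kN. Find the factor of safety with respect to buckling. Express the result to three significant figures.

n ≈ 3.67

Inner dimensions: h_i = 118 − 2×12 = 94.00 mm, b_i = 89.2 − 2×12 = 65.20 mm
Weak-axis I_min = (h_o·b_o³ − h_i·b_i³)/12 with b_o = 89.2, b_i = 65.20 mm (shorter outer/inner sides).
I_min = (118×89.2³ − 94.00×65.20³)/12 = 4.808×10^6 mm⁴
I = 4.808×10^6 mm⁴ = 4.808×10^-6 m⁴
Effective length L_e = K·L = 2 × 6.59 = 13.18 m
P_cr = π²EI / L_e² = π² × 72.1×10⁹ × 4.808×10^-6 / 13.18² = 1.970×10^4 N
Factor of safety n = P_cr / P = 19.695 / 5.36 = 3.67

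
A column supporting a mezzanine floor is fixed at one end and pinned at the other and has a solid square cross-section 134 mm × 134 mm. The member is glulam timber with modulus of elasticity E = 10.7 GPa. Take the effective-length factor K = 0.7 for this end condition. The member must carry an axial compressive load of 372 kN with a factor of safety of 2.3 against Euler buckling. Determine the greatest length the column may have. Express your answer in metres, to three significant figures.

L_max ≈ 2.60 m

I = a⁴/12 = 134⁴/12 = 2.687×10^7 mm⁴
I = 2.687×10^-5 m⁴
Required critical load P_cr = n·P = 2.3 × 372 = 855.6 kN = 8.556×10^5 N
From P_cr = π²EI/(K·L)²:  L = (1/K)·√(π²EI/P_cr) = (1/0.7)·√(π²×1.07×10^10×2.687×10^-5/8.556×10^5)
L = 2.60 m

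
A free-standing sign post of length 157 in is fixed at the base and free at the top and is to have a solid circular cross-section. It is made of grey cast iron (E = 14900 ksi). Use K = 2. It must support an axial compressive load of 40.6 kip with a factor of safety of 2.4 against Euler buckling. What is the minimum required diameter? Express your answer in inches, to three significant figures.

Required P_cr = n·P = 2.4 × 40.6 = 97.44 kip
L_e = K·L = 2 × 157 = 314.0 in
Required I = P_cr·L_e²/(π²E) = 9.744×10^4 × 314.0² / (π² × 1.49×10^7) = 65.33 in⁴
Solid circle: I = πd⁴/64  ⇒  d = (64I/π)^(1/4) = (64×65.33/π)^(1/4) = 6.04 in

d ≈ 6.04 in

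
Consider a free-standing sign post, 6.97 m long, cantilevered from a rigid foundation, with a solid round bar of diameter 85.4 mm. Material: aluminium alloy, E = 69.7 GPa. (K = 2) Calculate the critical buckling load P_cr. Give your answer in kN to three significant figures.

P_cr ≈ 9.24 kN

I = πd⁴/64 = π×85.4⁴/64 = 2.611×10^6 mm⁴
I = 2.611×10^6 mm⁴ = 2.611×10^-6 m⁴
Effective length L_e = K·L = 2 × 6.97 = 13.94 m
P_cr = π²EI / L_e² = π² × 69.7×10⁹ × 2.611×10^-6 / 13.94² = 9.243×10^3 N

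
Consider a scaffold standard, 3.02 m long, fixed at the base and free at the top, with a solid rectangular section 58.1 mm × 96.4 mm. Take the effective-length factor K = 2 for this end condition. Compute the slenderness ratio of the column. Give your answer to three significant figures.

Buckling occurs about the weak axis: I_min = h·b³/12 with b = 58.1 mm (the shorter side).
I_min = 96.4×58.1³/12 = 1.576×10^6 mm⁴
A = 5.601×10^3 mm²;  r_min = √(I/A) = √(1.576×10^6/5.601×10^3) = 16.77 mm
L_e = K·L = 2 × 3.02 m = 6.040 m = 6040.0 mm
λ = L_e / r_min = 6040.0 / 16.77 = 360

λ ≈ 360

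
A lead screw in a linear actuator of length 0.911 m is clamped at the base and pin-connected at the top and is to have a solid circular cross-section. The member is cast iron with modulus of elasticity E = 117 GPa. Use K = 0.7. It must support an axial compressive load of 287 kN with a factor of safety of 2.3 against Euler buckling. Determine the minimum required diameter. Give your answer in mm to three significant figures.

Required P_cr = n·P = 2.3 × 287 = 660.1 kN
L_e = K·L = 0.7 × 0.911 = 0.6377 m
Required I = P_cr·L_e²/(π²E) = 6.601×10^5 × 0.6377² / (π² × 1.17×10^11) = 2.325×10^-7 m⁴
I_req = 2.325×10^5 mm⁴
Solid circle: I = πd⁴/64  ⇒  d = (64I/π)^(1/4) = (64×2.325×10^5/π)^(1/4) = 46.6 mm

d ≈ 46.6 mm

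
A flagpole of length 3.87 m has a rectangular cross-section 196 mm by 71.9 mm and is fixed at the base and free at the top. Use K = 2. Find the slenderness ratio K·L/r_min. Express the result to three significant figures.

λ ≈ 373

Buckling occurs about the weak axis: I_min = h·b³/12 with b = 71.9 mm (the shorter side).
I_min = 196×71.9³/12 = 6.071×10^6 mm⁴
A = 1.409×10^4 mm²;  r_min = √(I/A) = √(6.071×10^6/1.409×10^4) = 20.76 mm
L_e = K·L = 2 × 3.87 m = 7.740 m = 7740.0 mm
λ = L_e / r_min = 7740.0 / 20.76 = 373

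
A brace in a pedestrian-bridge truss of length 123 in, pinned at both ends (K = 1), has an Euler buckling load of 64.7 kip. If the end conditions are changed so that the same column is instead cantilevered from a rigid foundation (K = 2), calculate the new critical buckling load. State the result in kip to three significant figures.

P_cr ≈ 16.2 kip

P_cr ∝ 1/K², so P_cr,new = P_cr,old × (K_old/K_new)² = 64.7 × (1/2)²
= 64.7 × 0.2500 = 16.2 kip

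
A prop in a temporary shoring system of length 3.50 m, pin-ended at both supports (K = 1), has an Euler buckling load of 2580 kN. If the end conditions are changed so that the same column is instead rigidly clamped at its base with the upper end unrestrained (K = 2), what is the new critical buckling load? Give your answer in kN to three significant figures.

P_cr ≈ 645 kN

P_cr ∝ 1/K², so P_cr,new = P_cr,old × (K_old/K_new)² = 2580 × (1/2)²
= 2580 × 0.2500 = 645 kN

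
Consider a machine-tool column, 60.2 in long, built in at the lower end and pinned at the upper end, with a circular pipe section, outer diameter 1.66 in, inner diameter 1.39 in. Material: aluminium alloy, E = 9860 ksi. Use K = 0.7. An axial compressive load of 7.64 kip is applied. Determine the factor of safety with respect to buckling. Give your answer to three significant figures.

d_o = 1.66 in, d_i = 1.39 in
I = π(d_o⁴ − d_i⁴)/64 = π(1.66⁴ − 1.390⁴)/64 = 0.1895 in⁴
Effective length L_e = K·L = 0.7 × 60.2 = 42.14 in
P_cr = π²EI / L_e² = π² × 9860×10³ × 0.1895 / 42.14² = 1.038×10^4 lb
Factor of safety n = P_cr / P = 10.384 / 7.64 = 1.36

n ≈ 1.36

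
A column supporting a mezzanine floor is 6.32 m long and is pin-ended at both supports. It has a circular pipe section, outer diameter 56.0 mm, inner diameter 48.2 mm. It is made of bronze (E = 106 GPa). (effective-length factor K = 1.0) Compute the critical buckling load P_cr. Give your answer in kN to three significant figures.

d_o = 56.0 mm, d_i = 48.2 mm
I = π(d_o⁴ − d_i⁴)/64 = π(56.0⁴ − 48.20⁴)/64 = 2.178×10^5 mm⁴
I = 2.178×10^5 mm⁴ = 2.178×10^-7 m⁴
Effective length L_e = K·L = 1 × 6.32 = 6.320 m
P_cr = π²EI / L_e² = π² × 106×10⁹ × 2.178×10^-7 / 6.320² = 5.705×10^3 N

P_cr ≈ 5.70 kN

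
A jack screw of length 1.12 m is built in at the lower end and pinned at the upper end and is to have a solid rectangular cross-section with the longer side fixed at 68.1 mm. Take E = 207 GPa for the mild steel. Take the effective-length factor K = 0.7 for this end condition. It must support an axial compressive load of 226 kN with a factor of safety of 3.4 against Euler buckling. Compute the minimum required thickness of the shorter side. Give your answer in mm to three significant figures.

Required P_cr = n·P = 3.4 × 226 = 768.4 kN
L_e = K·L = 0.7 × 1.12 = 0.7840 m
Required I = P_cr·L_e²/(π²E) = 7.684×10^5 × 0.7840² / (π² × 2.07×10^11) = 2.312×10^-7 m⁴
I_req = 2.312×10^5 mm⁴
Rectangle, weak axis: I_min = h·b³/12 with h = 68.1 mm fixed  ⇒  b = (12I/h)^(1/3) = 34.4 mm

b ≈ 34.4 mm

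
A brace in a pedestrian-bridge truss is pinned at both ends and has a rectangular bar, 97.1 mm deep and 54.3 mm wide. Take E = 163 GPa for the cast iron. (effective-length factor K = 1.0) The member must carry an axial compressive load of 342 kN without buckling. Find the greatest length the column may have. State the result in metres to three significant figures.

L_max ≈ 2.47 m

Buckling occurs about the weak axis: I_min = h·b³/12 with b = 54.3 mm (the shorter side).
I_min = 97.1×54.3³/12 = 1.296×10^6 mm⁴
I = 1.296×10^-6 m⁴
At the buckling limit P_cr = P = 3.420×10^5 N
From P_cr = π²EI/(K·L)²:  L = (1/K)·√(π²EI/P_cr) = (1/1)·√(π²×1.63×10^11×1.296×10^-6/3.420×10^5)
L = 2.47 m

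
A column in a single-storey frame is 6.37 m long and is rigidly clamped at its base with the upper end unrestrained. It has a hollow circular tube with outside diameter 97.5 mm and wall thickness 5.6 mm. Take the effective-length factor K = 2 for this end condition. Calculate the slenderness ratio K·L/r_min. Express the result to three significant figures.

Inner diameter d_i = 97.5 − 2×5.6 = 86.30 mm
I = π(d_o⁴ − d_i⁴)/64 = π(97.5⁴ − 86.30⁴)/64 = 1.713×10^6 mm⁴
A = 1.617×10^3 mm²;  r_min = √(I/A) = √(1.713×10^6/1.617×10^3) = 32.55 mm
L_e = K·L = 2 × 6.37 m = 12.74 m = 12740 mm
λ = L_e / r_min = 12740 / 32.55 = 391

λ ≈ 391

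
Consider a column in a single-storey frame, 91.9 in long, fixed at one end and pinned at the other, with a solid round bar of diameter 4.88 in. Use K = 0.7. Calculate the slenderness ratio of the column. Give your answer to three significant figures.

λ ≈ 52.7

For a solid circle r = d/4 = 4.88/4 = 1.220 in
L_e = K·L = 0.7 × 91.9 = 64.33 in
λ = L_e / r_min = 64.330 / 1.220 = 52.7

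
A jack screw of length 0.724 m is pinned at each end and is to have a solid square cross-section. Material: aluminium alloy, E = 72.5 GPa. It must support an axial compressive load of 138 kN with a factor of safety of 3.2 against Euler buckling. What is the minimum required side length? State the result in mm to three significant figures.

Required P_cr = n·P = 3.2 × 138 = 441.6 kN
L_e = K·L = 1 × 0.724 = 0.7240 m
Required I = P_cr·L_e²/(π²E) = 4.416×10^5 × 0.7240² / (π² × 7.25×10^10) = 3.235×10^-7 m⁴
I_req = 3.235×10^5 mm⁴
Solid square: I = a⁴/12  ⇒  a = (12I)^(1/4) = (12×3.235×10^5)^(1/4) = 44.4 mm

a ≈ 44.4 mm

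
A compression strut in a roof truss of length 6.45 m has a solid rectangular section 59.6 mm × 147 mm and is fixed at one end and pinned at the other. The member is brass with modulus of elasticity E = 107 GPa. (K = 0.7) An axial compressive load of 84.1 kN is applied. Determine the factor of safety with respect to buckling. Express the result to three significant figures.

n ≈ 1.60

Buckling occurs about the weak axis: I_min = h·b³/12 with b = 59.6 mm (the shorter side).
I_min = 147×59.6³/12 = 2.593×10^6 mm⁴
I = 2.593×10^6 mm⁴ = 2.593×10^-6 m⁴
Effective length L_e = K·L = 0.7 × 6.45 = 4.515 m
P_cr = π²EI / L_e² = π² × 107×10⁹ × 2.593×10^-6 / 4.515² = 1.344×10^5 N
Factor of safety n = P_cr / P = 134.35 / 84.1 = 1.60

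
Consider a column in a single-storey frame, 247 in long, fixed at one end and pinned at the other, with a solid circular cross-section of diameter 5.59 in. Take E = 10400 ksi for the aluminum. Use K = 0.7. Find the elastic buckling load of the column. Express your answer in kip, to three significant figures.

I = πd⁴/64 = π×5.59⁴/64 = 47.93 in⁴
Effective length L_e = K·L = 0.7 × 247 = 172.9 in
P_cr = π²EI / L_e² = π² × 10400×10³ × 47.93 / 172.9² = 1.646×10^5 lb

P_cr ≈ 165 kip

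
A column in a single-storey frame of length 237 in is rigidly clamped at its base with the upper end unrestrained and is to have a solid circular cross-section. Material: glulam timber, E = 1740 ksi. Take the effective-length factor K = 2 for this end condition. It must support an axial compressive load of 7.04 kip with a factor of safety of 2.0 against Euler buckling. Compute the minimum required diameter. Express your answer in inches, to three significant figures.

Required P_cr = n·P = 2.0 × 7.04 = 14.08 kip
L_e = K·L = 2 × 237 = 474.0 in
Required I = P_cr·L_e²/(π²E) = 1.408×10^4 × 474.0² / (π² × 1.74×10^6) = 184.2 in⁴
Solid circle: I = πd⁴/64  ⇒  d = (64I/π)^(1/4) = (64×184.2/π)^(1/4) = 7.83 in

d ≈ 7.83 in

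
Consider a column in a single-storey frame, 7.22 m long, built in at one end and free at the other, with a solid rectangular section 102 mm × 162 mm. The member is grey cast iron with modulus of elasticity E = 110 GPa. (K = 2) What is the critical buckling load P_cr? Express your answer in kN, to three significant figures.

P_cr ≈ 74.6 kN

Buckling occurs about the weak axis: I_min = h·b³/12 with b = 102 mm (the shorter side).
I_min = 162×102³/12 = 1.433×10^7 mm⁴
I = 1.433×10^7 mm⁴ = 1.433×10^-5 m⁴
Effective length L_e = K·L = 2 × 7.22 = 14.44 m
P_cr = π²EI / L_e² = π² × 110×10⁹ × 1.433×10^-5 / 14.44² = 7.459×10^4 N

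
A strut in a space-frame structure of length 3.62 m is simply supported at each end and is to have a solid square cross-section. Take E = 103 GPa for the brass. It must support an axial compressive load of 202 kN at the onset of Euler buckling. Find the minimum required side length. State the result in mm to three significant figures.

a ≈ 74.8 mm

L_e = K·L = 1 × 3.62 = 3.620 m
Required I = P_cr·L_e²/(π²E) = 2.020×10^5 × 3.620² / (π² × 1.03×10^11) = 2.604×10^-6 m⁴
I_req = 2.604×10^6 mm⁴
Solid square: I = a⁴/12  ⇒  a = (12I)^(1/4) = (12×2.604×10^6)^(1/4) = 74.8 mm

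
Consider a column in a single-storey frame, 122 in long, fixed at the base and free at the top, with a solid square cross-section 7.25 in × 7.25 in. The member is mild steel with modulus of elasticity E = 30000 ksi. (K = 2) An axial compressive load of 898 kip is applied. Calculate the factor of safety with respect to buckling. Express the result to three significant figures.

n ≈ 1.28

I = a⁴/12 = 7.25⁴/12 = 230.2 in⁴
Effective length L_e = K·L = 2 × 122 = 244.0 in
P_cr = π²EI / L_e² = π² × 30000×10³ × 230.2 / 244.0² = 1.145×10^6 lb
Factor of safety n = P_cr / P = 1145.0 / 898 = 1.28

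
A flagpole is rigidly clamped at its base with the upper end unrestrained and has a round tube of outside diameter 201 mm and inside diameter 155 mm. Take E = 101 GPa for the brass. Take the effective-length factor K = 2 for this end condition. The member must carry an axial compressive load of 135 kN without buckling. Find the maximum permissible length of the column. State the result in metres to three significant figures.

L_max ≈ 9.78 m

d_o = 201 mm, d_i = 155 mm
I = π(d_o⁴ − d_i⁴)/64 = π(201⁴ − 155.0⁴)/64 = 5.179×10^7 mm⁴
I = 5.179×10^-5 m⁴
At the buckling limit P_cr = P = 1.350×10^5 N
From P_cr = π²EI/(K·L)²:  L = (1/K)·√(π²EI/P_cr) = (1/2)·√(π²×1.01×10^11×5.179×10^-5/1.350×10^5)
L = 9.78 m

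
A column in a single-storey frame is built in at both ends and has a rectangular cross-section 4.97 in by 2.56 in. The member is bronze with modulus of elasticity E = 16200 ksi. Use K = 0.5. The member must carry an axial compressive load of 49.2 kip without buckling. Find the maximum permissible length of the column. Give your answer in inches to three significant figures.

L_max ≈ 301 in

Buckling occurs about the weak axis: I_min = h·b³/12 with b = 2.56 in (the shorter side).
I_min = 4.97×2.56³/12 = 6.949 in⁴
At the buckling limit P_cr = P = 4.920×10^4 lb
From P_cr = π²EI/(K·L)²:  L = (1/K)·√(π²EI/P_cr) = (1/0.5)·√(π²×1.62×10^7×6.949/4.920×10^4)
L = 301 in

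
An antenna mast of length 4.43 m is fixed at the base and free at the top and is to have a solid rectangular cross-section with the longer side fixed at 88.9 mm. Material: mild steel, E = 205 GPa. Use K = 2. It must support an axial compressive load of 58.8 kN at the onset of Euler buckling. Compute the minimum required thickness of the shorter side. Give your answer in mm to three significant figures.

b ≈ 67.5 mm

L_e = K·L = 2 × 4.43 = 8.860 m
Required I = P_cr·L_e²/(π²E) = 5.880×10^4 × 8.860² / (π² × 2.05×10^11) = 2.281×10^-6 m⁴
I_req = 2.281×10^6 mm⁴
Rectangle, weak axis: I_min = h·b³/12 with h = 88.9 mm fixed  ⇒  b = (12I/h)^(1/3) = 67.5 mm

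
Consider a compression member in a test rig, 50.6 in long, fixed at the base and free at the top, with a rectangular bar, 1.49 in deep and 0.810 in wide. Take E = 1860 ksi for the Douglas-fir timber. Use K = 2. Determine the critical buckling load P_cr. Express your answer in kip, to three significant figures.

Buckling occurs about the weak axis: I_min = h·b³/12 with b = 0.810 in (the shorter side).
I_min = 1.49×0.810³/12 = 6.599×10^-2 in⁴
Effective length L_e = K·L = 2 × 50.6 = 101.2 in
P_cr = π²EI / L_e² = π² × 1860×10³ × 6.599×10^-2 / 101.2² = 118.3 lb

P_cr ≈ 0.118 kip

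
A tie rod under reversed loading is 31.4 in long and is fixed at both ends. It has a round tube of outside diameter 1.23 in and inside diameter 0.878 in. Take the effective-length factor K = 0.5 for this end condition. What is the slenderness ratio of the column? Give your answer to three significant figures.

d_o = 1.23 in, d_i = 0.878 in
I = π(d_o⁴ − d_i⁴)/64 = π(1.23⁴ − 0.8780⁴)/64 = 8.318×10^-2 in⁴
A = 0.5828 in²;  r_min = √(I/A) = √(8.318×10^-2/0.5828) = 0.3778 in
L_e = K·L = 0.5 × 31.4 = 15.70 in
λ = L_e / r_min = 15.700 / 0.3778 = 41.6

λ ≈ 41.6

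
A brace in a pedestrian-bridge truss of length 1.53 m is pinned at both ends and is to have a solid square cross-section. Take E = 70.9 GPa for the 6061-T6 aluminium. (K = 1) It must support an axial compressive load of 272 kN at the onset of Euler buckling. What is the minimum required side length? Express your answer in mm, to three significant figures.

a ≈ 57.5 mm

L_e = K·L = 1 × 1.53 = 1.530 m
Required I = P_cr·L_e²/(π²E) = 2.720×10^5 × 1.530² / (π² × 7.09×10^10) = 9.099×10^-7 m⁴
I_req = 9.099×10^5 mm⁴
Solid square: I = a⁴/12  ⇒  a = (12I)^(1/4) = (12×9.099×10^5)^(1/4) = 57.5 mm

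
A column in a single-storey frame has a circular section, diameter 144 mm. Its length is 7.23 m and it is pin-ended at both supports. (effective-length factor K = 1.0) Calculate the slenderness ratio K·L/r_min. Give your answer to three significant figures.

For a solid circle r = d/4 = 144/4 = 36.00 mm
L_e = K·L = 1 × 7.23 m = 7.230 m = 7230.0 mm
λ = L_e / r_min = 7230.0 / 36.00 = 201

λ ≈ 201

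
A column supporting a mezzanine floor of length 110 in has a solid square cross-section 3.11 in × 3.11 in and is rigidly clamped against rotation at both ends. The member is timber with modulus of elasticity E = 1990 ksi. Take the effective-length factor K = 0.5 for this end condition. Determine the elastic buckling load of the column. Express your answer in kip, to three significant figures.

P_cr ≈ 50.6 kip

I = a⁴/12 = 3.11⁴/12 = 7.796 in⁴
Effective length L_e = K·L = 0.5 × 110 = 55.00 in
P_cr = π²EI / L_e² = π² × 1990×10³ × 7.796 / 55.00² = 5.062×10^4 lb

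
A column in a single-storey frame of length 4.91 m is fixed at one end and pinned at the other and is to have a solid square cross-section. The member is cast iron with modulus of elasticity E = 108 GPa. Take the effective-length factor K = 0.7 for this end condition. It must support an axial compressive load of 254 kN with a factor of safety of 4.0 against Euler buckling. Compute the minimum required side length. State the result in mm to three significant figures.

a ≈ 108 mm

Required P_cr = n·P = 4.0 × 254 = 1016 kN
L_e = K·L = 0.7 × 4.91 = 3.437 m
Required I = P_cr·L_e²/(π²E) = 1.016×10^6 × 3.437² / (π² × 1.08×10^11) = 1.126×10^-5 m⁴
I_req = 1.126×10^7 mm⁴
Solid square: I = a⁴/12  ⇒  a = (12I)^(1/4) = (12×1.126×10^7)^(1/4) = 108 mm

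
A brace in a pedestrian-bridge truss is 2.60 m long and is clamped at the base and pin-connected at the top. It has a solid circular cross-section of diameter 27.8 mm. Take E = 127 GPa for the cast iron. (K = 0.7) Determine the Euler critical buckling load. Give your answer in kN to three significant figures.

I = πd⁴/64 = π×27.8⁴/64 = 2.932×10^4 mm⁴
I = 2.932×10^4 mm⁴ = 2.932×10^-8 m⁴
Effective length L_e = K·L = 0.7 × 2.60 = 1.820 m
P_cr = π²EI / L_e² = π² × 127×10⁹ × 2.932×10^-8 / 1.820² = 1.109×10^4 N

P_cr ≈ 11.1 kN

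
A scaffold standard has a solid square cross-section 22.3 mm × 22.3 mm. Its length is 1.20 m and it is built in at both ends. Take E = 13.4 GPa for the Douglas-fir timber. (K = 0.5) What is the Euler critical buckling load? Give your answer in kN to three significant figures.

I = a⁴/12 = 22.3⁴/12 = 2.061×10^4 mm⁴
I = 2.061×10^4 mm⁴ = 2.061×10^-8 m⁴
Effective length L_e = K·L = 0.5 × 1.20 = 0.6000 m
P_cr = π²EI / L_e² = π² × 13.4×10⁹ × 2.061×10^-8 / 0.6000² = 7.571×10^3 N

P_cr ≈ 7.57 kN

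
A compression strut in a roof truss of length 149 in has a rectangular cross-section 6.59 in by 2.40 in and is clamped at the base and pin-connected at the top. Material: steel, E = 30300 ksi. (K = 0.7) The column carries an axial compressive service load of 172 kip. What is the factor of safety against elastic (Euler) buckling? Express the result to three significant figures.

Buckling occurs about the weak axis: I_min = h·b³/12 with b = 2.40 in (the shorter side).
I_min = 6.59×2.40³/12 = 7.592 in⁴
Effective length L_e = K·L = 0.7 × 149 = 104.3 in
P_cr = π²EI / L_e² = π² × 30300×10³ × 7.592 / 104.3² = 2.087×10^5 lb
Factor of safety n = P_cr / P = 208.69 / 172 = 1.21

n ≈ 1.21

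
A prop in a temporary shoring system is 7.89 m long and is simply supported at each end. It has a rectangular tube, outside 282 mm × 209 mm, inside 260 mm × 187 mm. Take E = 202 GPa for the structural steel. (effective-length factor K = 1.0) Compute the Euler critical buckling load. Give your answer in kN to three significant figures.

Weak-axis I_min = (h_o·b_o³ − h_i·b_i³)/12 with b_o = 209, b_i = 187.0 mm (shorter outer/inner sides).
I_min = (282×209³ − 260.0×187.0³)/12 = 7.286×10^7 mm⁴
I = 7.286×10^7 mm⁴ = 7.286×10^-5 m⁴
Effective length L_e = K·L = 1 × 7.89 = 7.890 m
P_cr = π²EI / L_e² = π² × 202×10⁹ × 7.286×10^-5 / 7.890² = 2.333×10^6 N

P_cr ≈ 2330 kN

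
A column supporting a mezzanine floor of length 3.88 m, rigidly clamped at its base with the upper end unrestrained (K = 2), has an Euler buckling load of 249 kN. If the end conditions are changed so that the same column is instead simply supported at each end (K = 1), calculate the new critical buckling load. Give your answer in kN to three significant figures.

P_cr ≈ 996 kN

P_cr ∝ 1/K², so P_cr,new = P_cr,old × (K_old/K_new)² = 249 × (2/1)²
= 249 × 4.000 = 996 kN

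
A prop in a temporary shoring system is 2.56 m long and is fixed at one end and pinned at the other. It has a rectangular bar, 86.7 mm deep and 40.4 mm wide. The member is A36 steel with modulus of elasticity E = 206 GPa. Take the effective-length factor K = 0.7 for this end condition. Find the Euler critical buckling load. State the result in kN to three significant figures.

Buckling occurs about the weak axis: I_min = h·b³/12 with b = 40.4 mm (the shorter side).
I_min = 86.7×40.4³/12 = 4.764×10^5 mm⁴
I = 4.764×10^5 mm⁴ = 4.764×10^-7 m⁴
Effective length L_e = K·L = 0.7 × 2.56 = 1.792 m
P_cr = π²EI / L_e² = π² × 206×10⁹ × 4.764×10^-7 / 1.792² = 3.016×10^5 N

P_cr ≈ 302 kN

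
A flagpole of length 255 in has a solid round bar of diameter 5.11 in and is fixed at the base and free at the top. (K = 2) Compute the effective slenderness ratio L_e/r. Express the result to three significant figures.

λ ≈ 399

I = πd⁴/64 = π×5.11⁴/64 = 33.47 in⁴
A = 20.51 in²;  r_min = √(I/A) = √(33.47/20.51) = 1.278 in
L_e = K·L = 2 × 255 = 510.0 in
λ = L_e / r_min = 510.00 / 1.278 = 399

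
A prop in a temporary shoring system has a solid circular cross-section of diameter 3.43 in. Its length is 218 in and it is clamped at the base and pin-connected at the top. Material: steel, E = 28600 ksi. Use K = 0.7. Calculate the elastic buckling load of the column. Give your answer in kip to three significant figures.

I = πd⁴/64 = π×3.43⁴/64 = 6.794 in⁴
Effective length L_e = K·L = 0.7 × 218 = 152.6 in
P_cr = π²EI / L_e² = π² × 28600×10³ × 6.794 / 152.6² = 8.236×10^4 lb

P_cr ≈ 82.4 kip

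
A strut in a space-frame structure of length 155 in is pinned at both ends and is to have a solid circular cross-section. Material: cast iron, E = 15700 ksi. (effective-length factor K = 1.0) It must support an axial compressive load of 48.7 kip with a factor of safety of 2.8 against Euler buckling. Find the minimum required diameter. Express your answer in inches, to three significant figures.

Required P_cr = n·P = 2.8 × 48.7 = 136.4 kip
L_e = K·L = 1 × 155 = 155.0 in
Required I = P_cr·L_e²/(π²E) = 1.364×10^5 × 155.0² / (π² × 1.57×10^7) = 21.14 in⁴
Solid circle: I = πd⁴/64  ⇒  d = (64I/π)^(1/4) = (64×21.14/π)^(1/4) = 4.56 in

d ≈ 4.56 in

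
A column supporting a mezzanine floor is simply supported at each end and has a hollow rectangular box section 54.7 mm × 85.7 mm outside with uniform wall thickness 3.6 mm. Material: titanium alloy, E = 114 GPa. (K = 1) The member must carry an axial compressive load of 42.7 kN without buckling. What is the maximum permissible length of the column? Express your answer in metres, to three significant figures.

L_max ≈ 3.51 m

Inner dimensions: h_i = 85.7 − 2×3.6 = 78.50 mm, b_i = 54.7 − 2×3.6 = 47.50 mm
Weak-axis I_min = (h_o·b_o³ − h_i·b_i³)/12 with b_o = 54.7, b_i = 47.50 mm (shorter outer/inner sides).
I_min = (85.7×54.7³ − 78.50×47.50³)/12 = 4.678×10^5 mm⁴
I = 4.678×10^-7 m⁴
At the buckling limit P_cr = P = 4.270×10^4 N
From P_cr = π²EI/(K·L)²:  L = (1/K)·√(π²EI/P_cr) = (1/1)·√(π²×1.14×10^11×4.678×10^-7/4.270×10^4)
L = 3.51 m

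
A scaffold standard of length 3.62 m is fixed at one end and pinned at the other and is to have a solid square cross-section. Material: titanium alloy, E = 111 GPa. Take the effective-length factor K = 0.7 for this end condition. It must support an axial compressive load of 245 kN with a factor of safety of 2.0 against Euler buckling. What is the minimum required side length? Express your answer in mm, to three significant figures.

a ≈ 76.6 mm

Required P_cr = n·P = 2.0 × 245 = 490.0 kN
L_e = K·L = 0.7 × 3.62 = 2.534 m
Required I = P_cr·L_e²/(π²E) = 4.900×10^5 × 2.534² / (π² × 1.11×10^11) = 2.872×10^-6 m⁴
I_req = 2.872×10^6 mm⁴
Solid square: I = a⁴/12  ⇒  a = (12I)^(1/4) = (12×2.872×10^6)^(1/4) = 76.6 mm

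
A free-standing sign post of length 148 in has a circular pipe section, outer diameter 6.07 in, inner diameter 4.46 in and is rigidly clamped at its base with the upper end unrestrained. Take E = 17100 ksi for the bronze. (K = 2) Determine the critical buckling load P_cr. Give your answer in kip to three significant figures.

d_o = 6.07 in, d_i = 4.46 in
I = π(d_o⁴ − d_i⁴)/64 = π(6.07⁴ − 4.460⁴)/64 = 47.22 in⁴
Effective length L_e = K·L = 2 × 148 = 296.0 in
P_cr = π²EI / L_e² = π² × 17100×10³ × 47.22 / 296.0² = 9.095×10^4 lb

P_cr ≈ 90.9 kip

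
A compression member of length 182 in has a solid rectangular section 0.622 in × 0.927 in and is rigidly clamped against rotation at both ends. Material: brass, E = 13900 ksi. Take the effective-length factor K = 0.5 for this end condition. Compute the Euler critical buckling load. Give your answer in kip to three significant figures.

P_cr ≈ 0.308 kip

Buckling occurs about the weak axis: I_min = h·b³/12 with b = 0.622 in (the shorter side).
I_min = 0.927×0.622³/12 = 1.859×10^-2 in⁴
Effective length L_e = K·L = 0.5 × 182 = 91.00 in
P_cr = π²EI / L_e² = π² × 13900×10³ × 1.859×10^-2 / 91.00² = 308.0 lb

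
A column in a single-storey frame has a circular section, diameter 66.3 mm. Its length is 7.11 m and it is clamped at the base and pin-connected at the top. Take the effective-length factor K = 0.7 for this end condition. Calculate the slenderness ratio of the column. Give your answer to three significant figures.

For a solid circle r = d/4 = 66.3/4 = 16.58 mm
L_e = K·L = 0.7 × 7.11 m = 4.977 m = 4977.0 mm
λ = L_e / r_min = 4977.0 / 16.58 = 300

λ ≈ 300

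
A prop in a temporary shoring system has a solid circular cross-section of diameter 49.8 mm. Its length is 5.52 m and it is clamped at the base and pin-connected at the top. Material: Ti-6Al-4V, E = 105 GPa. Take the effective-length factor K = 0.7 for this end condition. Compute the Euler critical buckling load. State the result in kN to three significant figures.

P_cr ≈ 21.0 kN

I = πd⁴/64 = π×49.8⁴/64 = 3.019×10^5 mm⁴
I = 3.019×10^5 mm⁴ = 3.019×10^-7 m⁴
Effective length L_e = K·L = 0.7 × 5.52 = 3.864 m
P_cr = π²EI / L_e² = π² × 105×10⁹ × 3.019×10^-7 / 3.864² = 2.096×10^4 N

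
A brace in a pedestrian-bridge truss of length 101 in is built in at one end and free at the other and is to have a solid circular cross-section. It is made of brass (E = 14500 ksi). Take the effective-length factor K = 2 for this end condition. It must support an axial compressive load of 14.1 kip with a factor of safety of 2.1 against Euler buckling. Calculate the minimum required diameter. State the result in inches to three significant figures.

d ≈ 3.62 in

Required P_cr = n·P = 2.1 × 14.1 = 29.61 kip
L_e = K·L = 2 × 101 = 202.0 in
Required I = P_cr·L_e²/(π²E) = 2.961×10^4 × 202.0² / (π² × 1.45×10^7) = 8.443 in⁴
Solid circle: I = πd⁴/64  ⇒  d = (64I/π)^(1/4) = (64×8.443/π)^(1/4) = 3.62 in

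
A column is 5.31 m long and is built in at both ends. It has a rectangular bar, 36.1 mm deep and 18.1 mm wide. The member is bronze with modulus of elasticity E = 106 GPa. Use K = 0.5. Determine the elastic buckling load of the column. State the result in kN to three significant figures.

Buckling occurs about the weak axis: I_min = h·b³/12 with b = 18.1 mm (the shorter side).
I_min = 36.1×18.1³/12 = 1.784×10^4 mm⁴
I = 1.784×10^4 mm⁴ = 1.784×10^-8 m⁴
Effective length L_e = K·L = 0.5 × 5.31 = 2.655 m
P_cr = π²EI / L_e² = π² × 106×10⁹ × 1.784×10^-8 / 2.655² = 2.648×10^3 N

P_cr ≈ 2.65 kN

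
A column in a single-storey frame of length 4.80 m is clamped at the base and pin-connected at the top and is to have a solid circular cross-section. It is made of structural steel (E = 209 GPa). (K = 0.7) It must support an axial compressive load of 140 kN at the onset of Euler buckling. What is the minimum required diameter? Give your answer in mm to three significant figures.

L_e = K·L = 0.7 × 4.80 = 3.360 m
Required I = P_cr·L_e²/(π²E) = 1.400×10^5 × 3.360² / (π² × 2.09×10^11) = 7.662×10^-7 m⁴
I_req = 7.662×10^5 mm⁴
Solid circle: I = πd⁴/64  ⇒  d = (64I/π)^(1/4) = (64×7.662×10^5/π)^(1/4) = 62.9 mm

d ≈ 62.9 mm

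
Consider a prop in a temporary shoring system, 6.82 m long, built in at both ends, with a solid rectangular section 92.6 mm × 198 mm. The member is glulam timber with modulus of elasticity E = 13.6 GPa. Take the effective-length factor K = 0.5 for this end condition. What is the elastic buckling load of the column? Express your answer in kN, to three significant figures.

Buckling occurs about the weak axis: I_min = h·b³/12 with b = 92.6 mm (the shorter side).
I_min = 198×92.6³/12 = 1.310×10^7 mm⁴
I = 1.310×10^7 mm⁴ = 1.310×10^-5 m⁴
Effective length L_e = K·L = 0.5 × 6.82 = 3.410 m
P_cr = π²EI / L_e² = π² × 13.6×10⁹ × 1.310×10^-5 / 3.410² = 1.512×10^5 N

P_cr ≈ 151 kN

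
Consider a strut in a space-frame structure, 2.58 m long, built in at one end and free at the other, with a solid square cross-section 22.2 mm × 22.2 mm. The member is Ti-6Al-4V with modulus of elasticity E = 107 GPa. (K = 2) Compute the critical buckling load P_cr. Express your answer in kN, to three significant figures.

I = a⁴/12 = 22.2⁴/12 = 2.024×10^4 mm⁴
I = 2.024×10^4 mm⁴ = 2.024×10^-8 m⁴
Effective length L_e = K·L = 2 × 2.58 = 5.160 m
P_cr = π²EI / L_e² = π² × 107×10⁹ × 2.024×10^-8 / 5.160² = 802.8 N

P_cr ≈ 0.803 kN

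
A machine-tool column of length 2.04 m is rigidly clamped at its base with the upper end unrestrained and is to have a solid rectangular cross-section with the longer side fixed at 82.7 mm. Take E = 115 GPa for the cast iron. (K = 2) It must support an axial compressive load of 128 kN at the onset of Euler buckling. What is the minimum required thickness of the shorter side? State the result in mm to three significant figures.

L_e = K·L = 2 × 2.04 = 4.080 m
Required I = P_cr·L_e²/(π²E) = 1.280×10^5 × 4.080² / (π² × 1.15×10^11) = 1.877×10^-6 m⁴
I_req = 1.877×10^6 mm⁴
Rectangle, weak axis: I_min = h·b³/12 with h = 82.7 mm fixed  ⇒  b = (12I/h)^(1/3) = 64.8 mm

b ≈ 64.8 mm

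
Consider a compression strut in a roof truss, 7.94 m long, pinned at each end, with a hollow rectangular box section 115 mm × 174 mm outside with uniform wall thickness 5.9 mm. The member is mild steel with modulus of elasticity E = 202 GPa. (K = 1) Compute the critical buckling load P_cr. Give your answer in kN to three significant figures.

Inner dimensions: h_i = 174 − 2×5.9 = 162.2 mm, b_i = 115 − 2×5.9 = 103.2 mm
Weak-axis I_min = (h_o·b_o³ − h_i·b_i³)/12 with b_o = 115, b_i = 103.2 mm (shorter outer/inner sides).
I_min = (174×115³ − 162.2×103.2³)/12 = 7.196×10^6 mm⁴
I = 7.196×10^6 mm⁴ = 7.196×10^-6 m⁴
Effective length L_e = K·L = 1 × 7.94 = 7.940 m
P_cr = π²EI / L_e² = π² × 202×10⁹ × 7.196×10^-6 / 7.940² = 2.276×10^5 N

P_cr ≈ 228 kN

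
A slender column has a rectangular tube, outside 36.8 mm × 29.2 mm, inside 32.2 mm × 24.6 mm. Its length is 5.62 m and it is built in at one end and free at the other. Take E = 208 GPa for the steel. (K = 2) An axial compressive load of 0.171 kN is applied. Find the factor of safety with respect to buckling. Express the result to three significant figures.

n ≈ 3.46

Weak-axis I_min = (h_o·b_o³ − h_i·b_i³)/12 with b_o = 29.2, b_i = 24.60 mm (shorter outer/inner sides).
I_min = (36.8×29.2³ − 32.20×24.60³)/12 = 3.640×10^4 mm⁴
I = 3.640×10^4 mm⁴ = 3.640×10^-8 m⁴
Effective length L_e = K·L = 2 × 5.62 = 11.24 m
P_cr = π²EI / L_e² = π² × 208×10⁹ × 3.640×10^-8 / 11.24² = 591.5 N
Factor of safety n = P_cr / P = 0.59154 / 0.171 = 3.46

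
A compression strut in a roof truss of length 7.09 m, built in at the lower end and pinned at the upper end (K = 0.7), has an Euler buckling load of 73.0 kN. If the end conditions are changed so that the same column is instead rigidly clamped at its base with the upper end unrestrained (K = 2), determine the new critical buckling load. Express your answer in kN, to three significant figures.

P_cr ∝ 1/K², so P_cr,new = P_cr,old × (K_old/K_new)² = 73.0 × (0.7/2)²
= 73.0 × 0.1225 = 8.94 kN

P_cr ≈ 8.94 kN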